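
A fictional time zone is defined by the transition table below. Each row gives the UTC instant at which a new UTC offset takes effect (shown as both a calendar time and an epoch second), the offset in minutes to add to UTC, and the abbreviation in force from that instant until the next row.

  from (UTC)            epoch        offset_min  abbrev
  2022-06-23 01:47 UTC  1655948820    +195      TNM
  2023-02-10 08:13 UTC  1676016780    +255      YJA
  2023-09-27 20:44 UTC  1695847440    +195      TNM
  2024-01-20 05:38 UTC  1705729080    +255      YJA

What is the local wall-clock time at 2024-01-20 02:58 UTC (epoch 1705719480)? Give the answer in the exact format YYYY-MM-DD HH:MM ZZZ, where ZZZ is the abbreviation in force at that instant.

2024-01-20 06:13 TNM

Query: 2024-01-20 02:58 UTC
Rule 3/4 (TNM, +03:15): 2023-09-27 20:44 UTC ≤ query < 2024-01-20 05:38 UTC
2·60 + 58 + 195 = 373 min
373 = 0·1440 + 373; 373 = 6·60 + 13 → 06:13, same day
→ 2024-01-20 06:13 TNM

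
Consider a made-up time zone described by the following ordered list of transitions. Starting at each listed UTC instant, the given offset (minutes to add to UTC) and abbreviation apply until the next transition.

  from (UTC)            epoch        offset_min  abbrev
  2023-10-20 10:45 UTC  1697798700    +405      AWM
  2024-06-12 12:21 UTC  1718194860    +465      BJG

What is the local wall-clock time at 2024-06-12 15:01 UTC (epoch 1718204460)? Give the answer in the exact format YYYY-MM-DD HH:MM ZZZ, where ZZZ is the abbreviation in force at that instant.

2024-06-12 22:46 BJG

Query: 2024-06-12 15:01 UTC
Rule 2/2 (BJG, +07:45): 2024-06-12 12:21 UTC ≤ query < +∞
15·60 + 1 + 465 = 1366 min
1366 = 0·1440 + 1366; 1366 = 22·60 + 46 → 22:46, same day
→ 2024-06-12 22:46 BJG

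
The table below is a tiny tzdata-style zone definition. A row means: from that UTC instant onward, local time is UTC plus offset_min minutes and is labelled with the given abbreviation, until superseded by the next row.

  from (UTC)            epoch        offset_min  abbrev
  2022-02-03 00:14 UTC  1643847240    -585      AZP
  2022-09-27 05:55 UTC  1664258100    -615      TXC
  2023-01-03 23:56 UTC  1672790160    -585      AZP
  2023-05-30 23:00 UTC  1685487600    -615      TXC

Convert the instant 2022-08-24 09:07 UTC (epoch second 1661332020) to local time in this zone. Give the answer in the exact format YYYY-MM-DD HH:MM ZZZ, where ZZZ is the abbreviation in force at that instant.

2022-08-23 23:22 AZP

Query: 2022-08-24 09:07 UTC
Rule 1/4 (AZP, -09:45): 2022-02-03 00:14 UTC ≤ query < 2022-09-27 05:55 UTC
9·60 + 7 - 585 = -38 min
-38 = -1·1440 + 1402; 1402 = 23·60 + 22 → 23:22, 2022-08-24 - 1 day = 2022-08-23
→ 2022-08-23 23:22 AZP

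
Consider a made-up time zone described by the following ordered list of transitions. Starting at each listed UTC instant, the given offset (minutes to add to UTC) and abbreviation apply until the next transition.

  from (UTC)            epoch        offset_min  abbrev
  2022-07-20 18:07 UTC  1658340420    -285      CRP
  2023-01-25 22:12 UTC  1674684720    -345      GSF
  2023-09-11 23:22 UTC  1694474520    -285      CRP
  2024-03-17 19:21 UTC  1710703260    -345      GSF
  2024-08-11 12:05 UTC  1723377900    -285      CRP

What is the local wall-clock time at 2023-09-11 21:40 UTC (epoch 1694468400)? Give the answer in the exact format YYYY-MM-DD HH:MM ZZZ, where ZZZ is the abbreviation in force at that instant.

Query: 2023-09-11 21:40 UTC
Rule 2/5 (GSF, -05:45): 2023-01-25 22:12 UTC ≤ query < 2023-09-11 23:22 UTC
21·60 + 40 - 345 = 955 min
955 = 0·1440 + 955; 955 = 15·60 + 55 → 15:55, same day
→ 2023-09-11 15:55 GSF

2023-09-11 15:55 GSF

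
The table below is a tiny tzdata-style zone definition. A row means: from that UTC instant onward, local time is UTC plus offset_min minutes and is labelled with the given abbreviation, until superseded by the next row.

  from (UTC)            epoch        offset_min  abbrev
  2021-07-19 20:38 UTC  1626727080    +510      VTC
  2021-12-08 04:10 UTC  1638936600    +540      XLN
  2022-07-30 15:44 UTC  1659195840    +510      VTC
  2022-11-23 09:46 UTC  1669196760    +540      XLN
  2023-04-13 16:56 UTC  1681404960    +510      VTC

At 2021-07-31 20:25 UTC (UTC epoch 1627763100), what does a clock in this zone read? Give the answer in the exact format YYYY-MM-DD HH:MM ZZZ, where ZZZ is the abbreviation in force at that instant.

2021-08-01 04:55 VTC

Query: 2021-07-31 20:25 UTC
Rule 1/5 (VTC, +08:30): 2021-07-19 20:38 UTC ≤ query < 2021-12-08 04:10 UTC
20·60 + 25 + 510 = 1735 min
1735 = 1·1440 + 295; 295 = 4·60 + 55 → 04:55, 2021-07-31 + 1 day = 2021-08-01
→ 2021-08-01 04:55 VTC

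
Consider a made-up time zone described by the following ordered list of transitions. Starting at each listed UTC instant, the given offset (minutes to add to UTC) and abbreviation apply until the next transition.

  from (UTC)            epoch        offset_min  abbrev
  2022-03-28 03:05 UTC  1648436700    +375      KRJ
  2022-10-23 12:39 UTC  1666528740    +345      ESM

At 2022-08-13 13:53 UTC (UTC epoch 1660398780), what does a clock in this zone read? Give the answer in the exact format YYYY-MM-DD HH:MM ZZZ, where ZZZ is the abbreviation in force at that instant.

2022-08-13 20:08 KRJ

Query: 2022-08-13 13:53 UTC
Rule 1/2 (KRJ, +06:15): 2022-03-28 03:05 UTC ≤ query < 2022-10-23 12:39 UTC
13·60 + 53 + 375 = 1208 min
1208 = 0·1440 + 1208; 1208 = 20·60 + 8 → 20:08, same day
→ 2022-08-13 20:08 KRJ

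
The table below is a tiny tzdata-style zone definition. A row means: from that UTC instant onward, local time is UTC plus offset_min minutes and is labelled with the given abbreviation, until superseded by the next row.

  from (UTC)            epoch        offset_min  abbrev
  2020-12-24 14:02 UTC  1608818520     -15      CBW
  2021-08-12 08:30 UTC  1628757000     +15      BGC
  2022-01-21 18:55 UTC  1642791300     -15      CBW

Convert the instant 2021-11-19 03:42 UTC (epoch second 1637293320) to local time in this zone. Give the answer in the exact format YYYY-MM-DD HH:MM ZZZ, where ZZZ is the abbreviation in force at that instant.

Query: 2021-11-19 03:42 UTC
Rule 2/3 (BGC, +00:15): 2021-08-12 08:30 UTC ≤ query < 2022-01-21 18:55 UTC
3·60 + 42 + 15 = 237 min
237 = 0·1440 + 237; 237 = 3·60 + 57 → 03:57, same day
→ 2021-11-19 03:57 BGC

2021-11-19 03:57 BGC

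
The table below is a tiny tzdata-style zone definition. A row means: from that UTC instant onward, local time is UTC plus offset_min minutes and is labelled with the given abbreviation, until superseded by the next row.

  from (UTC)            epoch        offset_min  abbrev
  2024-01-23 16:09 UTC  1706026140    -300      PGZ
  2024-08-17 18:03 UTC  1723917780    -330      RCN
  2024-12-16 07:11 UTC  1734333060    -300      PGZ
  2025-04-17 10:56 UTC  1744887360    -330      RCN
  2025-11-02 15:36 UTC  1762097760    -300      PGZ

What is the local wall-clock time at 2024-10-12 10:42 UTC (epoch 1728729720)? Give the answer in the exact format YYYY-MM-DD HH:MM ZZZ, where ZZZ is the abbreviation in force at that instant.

Query: 2024-10-12 10:42 UTC
Rule 2/5 (RCN, -05:30): 2024-08-17 18:03 UTC ≤ query < 2024-12-16 07:11 UTC
10·60 + 42 - 330 = 312 min
312 = 0·1440 + 312; 312 = 5·60 + 12 → 05:12, same day
→ 2024-10-12 05:12 RCN

2024-10-12 05:12 RCN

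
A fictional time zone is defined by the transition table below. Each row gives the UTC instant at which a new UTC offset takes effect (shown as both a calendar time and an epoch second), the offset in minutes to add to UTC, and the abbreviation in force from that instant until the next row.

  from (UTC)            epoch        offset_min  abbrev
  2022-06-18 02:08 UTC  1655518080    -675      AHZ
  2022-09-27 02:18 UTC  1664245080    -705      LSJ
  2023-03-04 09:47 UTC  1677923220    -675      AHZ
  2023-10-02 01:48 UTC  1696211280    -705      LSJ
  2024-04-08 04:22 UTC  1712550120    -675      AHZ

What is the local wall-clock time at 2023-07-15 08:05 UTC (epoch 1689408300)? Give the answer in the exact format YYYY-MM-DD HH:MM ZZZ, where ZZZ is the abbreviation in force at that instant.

Query: 2023-07-15 08:05 UTC
Rule 3/5 (AHZ, -11:15): 2023-03-04 09:47 UTC ≤ query < 2023-10-02 01:48 UTC
8·60 + 5 - 675 = -190 min
-190 = -1·1440 + 1250; 1250 = 20·60 + 50 → 20:50, 2023-07-15 - 1 day = 2023-07-14
→ 2023-07-14 20:50 AHZ

2023-07-14 20:50 AHZ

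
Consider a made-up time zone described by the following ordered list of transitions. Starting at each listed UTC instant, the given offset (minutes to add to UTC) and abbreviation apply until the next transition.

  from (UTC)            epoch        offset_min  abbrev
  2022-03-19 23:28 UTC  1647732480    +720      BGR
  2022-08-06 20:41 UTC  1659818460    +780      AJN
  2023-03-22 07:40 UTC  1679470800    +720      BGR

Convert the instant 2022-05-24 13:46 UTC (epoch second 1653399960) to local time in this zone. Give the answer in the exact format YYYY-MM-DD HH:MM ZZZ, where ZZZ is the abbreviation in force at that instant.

2022-05-25 01:46 BGR

Query: 2022-05-24 13:46 UTC
Rule 1/3 (BGR, +12:00): 2022-03-19 23:28 UTC ≤ query < 2022-08-06 20:41 UTC
13·60 + 46 + 720 = 1546 min
1546 = 1·1440 + 106; 106 = 1·60 + 46 → 01:46, 2022-05-24 + 1 day = 2022-05-25
→ 2022-05-25 01:46 BGR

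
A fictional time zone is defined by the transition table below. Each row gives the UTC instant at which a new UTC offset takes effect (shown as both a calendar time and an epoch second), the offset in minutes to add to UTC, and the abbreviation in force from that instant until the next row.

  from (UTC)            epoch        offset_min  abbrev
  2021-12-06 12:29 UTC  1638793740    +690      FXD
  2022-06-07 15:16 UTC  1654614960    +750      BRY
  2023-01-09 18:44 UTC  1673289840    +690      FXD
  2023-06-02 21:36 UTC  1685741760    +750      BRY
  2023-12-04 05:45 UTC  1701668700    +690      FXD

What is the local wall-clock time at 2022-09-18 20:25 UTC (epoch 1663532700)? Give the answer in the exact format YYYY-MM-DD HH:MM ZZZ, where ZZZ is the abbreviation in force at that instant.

Query: 2022-09-18 20:25 UTC
Rule 2/5 (BRY, +12:30): 2022-06-07 15:16 UTC ≤ query < 2023-01-09 18:44 UTC
20·60 + 25 + 750 = 1975 min
1975 = 1·1440 + 535; 535 = 8·60 + 55 → 08:55, 2022-09-18 + 1 day = 2022-09-19
→ 2022-09-19 08:55 BRY

2022-09-19 08:55 BRY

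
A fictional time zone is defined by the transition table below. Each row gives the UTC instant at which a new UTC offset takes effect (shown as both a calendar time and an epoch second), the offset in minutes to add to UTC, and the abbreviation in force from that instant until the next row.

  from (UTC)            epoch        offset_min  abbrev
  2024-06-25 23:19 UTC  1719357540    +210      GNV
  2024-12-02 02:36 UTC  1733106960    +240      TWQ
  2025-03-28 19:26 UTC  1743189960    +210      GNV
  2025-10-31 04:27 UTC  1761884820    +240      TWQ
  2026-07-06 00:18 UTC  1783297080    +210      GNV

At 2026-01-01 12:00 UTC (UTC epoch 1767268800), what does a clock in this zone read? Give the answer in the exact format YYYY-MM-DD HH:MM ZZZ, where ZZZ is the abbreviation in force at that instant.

Query: 2026-01-01 12:00 UTC
Rule 4/5 (TWQ, +04:00): 2025-10-31 04:27 UTC ≤ query < 2026-07-06 00:18 UTC
12·60 + 0 + 240 = 960 min
960 = 0·1440 + 960; 960 = 16·60 + 0 → 16:00, same day
→ 2026-01-01 16:00 TWQ

2026-01-01 16:00 TWQ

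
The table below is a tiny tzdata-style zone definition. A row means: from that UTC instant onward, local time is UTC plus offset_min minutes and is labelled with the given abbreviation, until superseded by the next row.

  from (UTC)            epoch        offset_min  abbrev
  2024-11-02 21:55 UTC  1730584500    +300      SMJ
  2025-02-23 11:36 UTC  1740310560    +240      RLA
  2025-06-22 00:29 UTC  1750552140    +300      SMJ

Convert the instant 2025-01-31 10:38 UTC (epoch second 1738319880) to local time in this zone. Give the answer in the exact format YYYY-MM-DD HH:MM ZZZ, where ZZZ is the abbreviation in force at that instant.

Query: 2025-01-31 10:38 UTC
Rule 1/3 (SMJ, +05:00): 2024-11-02 21:55 UTC ≤ query < 2025-02-23 11:36 UTC
10·60 + 38 + 300 = 938 min
938 = 0·1440 + 938; 938 = 15·60 + 38 → 15:38, same day
→ 2025-01-31 15:38 SMJ

2025-01-31 15:38 SMJ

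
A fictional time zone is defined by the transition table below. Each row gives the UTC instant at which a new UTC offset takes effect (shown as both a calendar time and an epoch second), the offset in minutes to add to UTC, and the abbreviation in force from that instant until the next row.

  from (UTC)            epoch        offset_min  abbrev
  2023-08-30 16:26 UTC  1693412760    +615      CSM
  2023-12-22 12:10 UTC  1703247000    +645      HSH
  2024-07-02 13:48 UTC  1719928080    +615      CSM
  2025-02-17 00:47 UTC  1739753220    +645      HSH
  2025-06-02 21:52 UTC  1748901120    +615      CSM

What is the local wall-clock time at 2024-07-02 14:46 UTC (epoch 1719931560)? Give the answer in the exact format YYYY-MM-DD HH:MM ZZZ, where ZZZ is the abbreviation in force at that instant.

Query: 2024-07-02 14:46 UTC
Rule 3/5 (CSM, +10:15): 2024-07-02 13:48 UTC ≤ query < 2025-02-17 00:47 UTC
14·60 + 46 + 615 = 1501 min
1501 = 1·1440 + 61; 61 = 1·60 + 1 → 01:01, 2024-07-02 + 1 day = 2024-07-03
→ 2024-07-03 01:01 CSM

2024-07-03 01:01 CSM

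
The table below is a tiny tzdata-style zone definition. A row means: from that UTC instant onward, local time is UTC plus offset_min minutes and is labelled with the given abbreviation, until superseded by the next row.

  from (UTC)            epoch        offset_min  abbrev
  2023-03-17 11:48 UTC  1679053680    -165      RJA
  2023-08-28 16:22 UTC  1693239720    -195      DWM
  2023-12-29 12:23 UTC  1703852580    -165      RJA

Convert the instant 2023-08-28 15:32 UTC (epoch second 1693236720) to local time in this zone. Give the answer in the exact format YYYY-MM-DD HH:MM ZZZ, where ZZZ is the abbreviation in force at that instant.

2023-08-28 12:47 RJA

Query: 2023-08-28 15:32 UTC
Rule 1/3 (RJA, -02:45): 2023-03-17 11:48 UTC ≤ query < 2023-08-28 16:22 UTC
15·60 + 32 - 165 = 767 min
767 = 0·1440 + 767; 767 = 12·60 + 47 → 12:47, same day
→ 2023-08-28 12:47 RJA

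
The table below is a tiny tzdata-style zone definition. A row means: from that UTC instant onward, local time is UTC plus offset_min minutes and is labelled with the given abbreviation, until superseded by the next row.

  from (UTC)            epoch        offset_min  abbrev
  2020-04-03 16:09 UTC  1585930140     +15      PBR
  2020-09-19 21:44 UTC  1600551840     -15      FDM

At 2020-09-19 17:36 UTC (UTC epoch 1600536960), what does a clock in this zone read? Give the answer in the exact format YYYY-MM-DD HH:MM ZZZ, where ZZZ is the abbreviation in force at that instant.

2020-09-19 17:51 PBR

Query: 2020-09-19 17:36 UTC
Rule 1/2 (PBR, +00:15): 2020-04-03 16:09 UTC ≤ query < 2020-09-19 21:44 UTC
17·60 + 36 + 15 = 1071 min
1071 = 0·1440 + 1071; 1071 = 17·60 + 51 → 17:51, same day
→ 2020-09-19 17:51 PBR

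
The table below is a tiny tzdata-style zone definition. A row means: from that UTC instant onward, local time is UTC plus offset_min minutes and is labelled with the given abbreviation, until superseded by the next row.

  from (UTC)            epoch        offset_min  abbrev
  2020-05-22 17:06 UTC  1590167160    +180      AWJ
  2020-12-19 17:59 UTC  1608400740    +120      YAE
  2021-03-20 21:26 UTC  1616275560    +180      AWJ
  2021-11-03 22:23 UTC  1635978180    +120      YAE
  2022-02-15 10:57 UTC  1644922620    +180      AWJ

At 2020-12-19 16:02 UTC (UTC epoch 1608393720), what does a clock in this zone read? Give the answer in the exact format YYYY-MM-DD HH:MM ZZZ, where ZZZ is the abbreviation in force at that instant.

2020-12-19 19:02 AWJ

Query: 2020-12-19 16:02 UTC
Rule 1/5 (AWJ, +03:00): 2020-05-22 17:06 UTC ≤ query < 2020-12-19 17:59 UTC
16·60 + 2 + 180 = 1142 min
1142 = 0·1440 + 1142; 1142 = 19·60 + 2 → 19:02, same day
→ 2020-12-19 19:02 AWJ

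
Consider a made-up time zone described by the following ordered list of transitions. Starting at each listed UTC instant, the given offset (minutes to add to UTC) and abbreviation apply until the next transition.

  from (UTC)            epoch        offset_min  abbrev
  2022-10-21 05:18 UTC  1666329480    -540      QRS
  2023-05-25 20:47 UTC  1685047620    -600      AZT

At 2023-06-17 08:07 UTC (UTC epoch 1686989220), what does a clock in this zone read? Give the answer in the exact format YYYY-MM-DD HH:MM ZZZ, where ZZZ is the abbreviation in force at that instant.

Query: 2023-06-17 08:07 UTC
Rule 2/2 (AZT, -10:00): 2023-05-25 20:47 UTC ≤ query < +∞
8·60 + 7 - 600 = -113 min
-113 = -1·1440 + 1327; 1327 = 22·60 + 7 → 22:07, 2023-06-17 - 1 day = 2023-06-16
→ 2023-06-16 22:07 AZT

2023-06-16 22:07 AZT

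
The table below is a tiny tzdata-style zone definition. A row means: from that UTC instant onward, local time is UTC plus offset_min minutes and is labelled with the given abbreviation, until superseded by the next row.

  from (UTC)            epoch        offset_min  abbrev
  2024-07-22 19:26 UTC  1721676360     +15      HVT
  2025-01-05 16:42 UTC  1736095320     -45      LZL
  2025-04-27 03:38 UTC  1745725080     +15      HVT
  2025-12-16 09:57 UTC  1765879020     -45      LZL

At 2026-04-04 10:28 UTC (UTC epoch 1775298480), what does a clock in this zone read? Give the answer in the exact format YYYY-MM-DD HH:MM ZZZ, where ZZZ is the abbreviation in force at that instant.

2026-04-04 09:43 LZL

Query: 2026-04-04 10:28 UTC
Rule 4/4 (LZL, -00:45): 2025-12-16 09:57 UTC ≤ query < +∞
10·60 + 28 - 45 = 583 min
583 = 0·1440 + 583; 583 = 9·60 + 43 → 09:43, same day
→ 2026-04-04 09:43 LZL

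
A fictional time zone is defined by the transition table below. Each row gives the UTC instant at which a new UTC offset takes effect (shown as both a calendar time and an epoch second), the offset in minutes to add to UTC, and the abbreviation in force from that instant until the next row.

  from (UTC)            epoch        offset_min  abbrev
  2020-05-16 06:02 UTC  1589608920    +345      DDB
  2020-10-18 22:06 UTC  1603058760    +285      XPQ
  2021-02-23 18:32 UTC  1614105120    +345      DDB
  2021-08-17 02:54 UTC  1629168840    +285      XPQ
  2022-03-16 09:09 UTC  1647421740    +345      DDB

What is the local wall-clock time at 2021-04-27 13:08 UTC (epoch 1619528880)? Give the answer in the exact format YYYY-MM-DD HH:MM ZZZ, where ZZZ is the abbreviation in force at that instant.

Query: 2021-04-27 13:08 UTC
Rule 3/5 (DDB, +05:45): 2021-02-23 18:32 UTC ≤ query < 2021-08-17 02:54 UTC
13·60 + 8 + 345 = 1133 min
1133 = 0·1440 + 1133; 1133 = 18·60 + 53 → 18:53, same day
→ 2021-04-27 18:53 DDB

2021-04-27 18:53 DDB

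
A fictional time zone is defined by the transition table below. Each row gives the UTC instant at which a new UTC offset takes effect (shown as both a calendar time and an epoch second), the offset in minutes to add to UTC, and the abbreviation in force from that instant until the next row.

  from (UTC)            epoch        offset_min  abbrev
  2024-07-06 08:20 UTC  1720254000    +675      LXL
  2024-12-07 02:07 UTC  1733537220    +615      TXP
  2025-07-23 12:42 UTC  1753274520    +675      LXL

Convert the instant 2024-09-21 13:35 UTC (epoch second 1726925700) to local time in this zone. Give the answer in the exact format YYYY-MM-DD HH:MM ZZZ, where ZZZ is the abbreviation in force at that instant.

2024-09-22 00:50 LXL

Query: 2024-09-21 13:35 UTC
Rule 1/3 (LXL, +11:15): 2024-07-06 08:20 UTC ≤ query < 2024-12-07 02:07 UTC
13·60 + 35 + 675 = 1490 min
1490 = 1·1440 + 50; 50 = 0·60 + 50 → 00:50, 2024-09-21 + 1 day = 2024-09-22
→ 2024-09-22 00:50 LXL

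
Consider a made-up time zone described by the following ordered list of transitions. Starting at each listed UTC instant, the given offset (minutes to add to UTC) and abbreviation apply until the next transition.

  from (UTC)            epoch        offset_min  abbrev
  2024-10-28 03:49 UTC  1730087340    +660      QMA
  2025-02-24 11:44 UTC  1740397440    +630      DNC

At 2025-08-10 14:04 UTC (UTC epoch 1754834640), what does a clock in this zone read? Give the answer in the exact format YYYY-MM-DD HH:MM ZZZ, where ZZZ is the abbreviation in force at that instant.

Query: 2025-08-10 14:04 UTC
Rule 2/2 (DNC, +10:30): 2025-02-24 11:44 UTC ≤ query < +∞
14·60 + 4 + 630 = 1474 min
1474 = 1·1440 + 34; 34 = 0·60 + 34 → 00:34, 2025-08-10 + 1 day = 2025-08-11
→ 2025-08-11 00:34 DNC

2025-08-11 00:34 DNC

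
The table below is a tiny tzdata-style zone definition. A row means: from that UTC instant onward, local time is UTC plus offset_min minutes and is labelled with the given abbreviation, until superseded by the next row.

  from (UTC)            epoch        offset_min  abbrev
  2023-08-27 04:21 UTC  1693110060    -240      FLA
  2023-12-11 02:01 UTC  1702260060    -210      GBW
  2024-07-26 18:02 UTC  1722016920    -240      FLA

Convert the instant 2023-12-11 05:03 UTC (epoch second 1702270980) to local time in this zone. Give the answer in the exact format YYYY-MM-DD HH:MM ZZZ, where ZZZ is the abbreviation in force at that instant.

Query: 2023-12-11 05:03 UTC
Rule 2/3 (GBW, -03:30): 2023-12-11 02:01 UTC ≤ query < 2024-07-26 18:02 UTC
5·60 + 3 - 210 = 93 min
93 = 0·1440 + 93; 93 = 1·60 + 33 → 01:33, same day
→ 2023-12-11 01:33 GBW

2023-12-11 01:33 GBW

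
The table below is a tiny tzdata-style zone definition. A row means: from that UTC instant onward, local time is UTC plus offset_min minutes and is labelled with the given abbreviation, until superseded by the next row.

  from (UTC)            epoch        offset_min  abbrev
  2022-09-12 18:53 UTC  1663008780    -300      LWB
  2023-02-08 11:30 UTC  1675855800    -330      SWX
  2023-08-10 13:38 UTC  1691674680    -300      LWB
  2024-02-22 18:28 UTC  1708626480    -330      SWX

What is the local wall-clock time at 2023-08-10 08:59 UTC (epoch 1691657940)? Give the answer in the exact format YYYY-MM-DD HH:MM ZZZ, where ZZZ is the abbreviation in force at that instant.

Query: 2023-08-10 08:59 UTC
Rule 2/4 (SWX, -05:30): 2023-02-08 11:30 UTC ≤ query < 2023-08-10 13:38 UTC
8·60 + 59 - 330 = 209 min
209 = 0·1440 + 209; 209 = 3·60 + 29 → 03:29, same day
→ 2023-08-10 03:29 SWX

2023-08-10 03:29 SWX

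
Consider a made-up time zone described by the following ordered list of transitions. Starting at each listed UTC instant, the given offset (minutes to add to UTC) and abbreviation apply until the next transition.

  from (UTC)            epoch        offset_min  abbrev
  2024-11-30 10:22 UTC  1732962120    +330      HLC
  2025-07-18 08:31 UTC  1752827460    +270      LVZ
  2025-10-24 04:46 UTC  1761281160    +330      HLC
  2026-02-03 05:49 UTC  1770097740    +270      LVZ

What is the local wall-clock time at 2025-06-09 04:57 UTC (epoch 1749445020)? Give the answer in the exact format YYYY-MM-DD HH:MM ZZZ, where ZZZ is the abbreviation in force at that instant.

2025-06-09 10:27 HLC

Query: 2025-06-09 04:57 UTC
Rule 1/4 (HLC, +05:30): 2024-11-30 10:22 UTC ≤ query < 2025-07-18 08:31 UTC
4·60 + 57 + 330 = 627 min
627 = 0·1440 + 627; 627 = 10·60 + 27 → 10:27, same day
→ 2025-06-09 10:27 HLC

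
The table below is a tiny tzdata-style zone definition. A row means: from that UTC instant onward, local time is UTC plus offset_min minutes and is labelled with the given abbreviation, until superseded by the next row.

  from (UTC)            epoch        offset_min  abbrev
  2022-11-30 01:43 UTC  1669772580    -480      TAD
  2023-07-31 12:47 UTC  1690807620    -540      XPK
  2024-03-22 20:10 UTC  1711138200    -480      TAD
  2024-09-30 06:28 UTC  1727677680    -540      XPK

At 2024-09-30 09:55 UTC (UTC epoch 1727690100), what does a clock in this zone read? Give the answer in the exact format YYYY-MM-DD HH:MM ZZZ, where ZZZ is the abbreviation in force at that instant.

Query: 2024-09-30 09:55 UTC
Rule 4/4 (XPK, -09:00): 2024-09-30 06:28 UTC ≤ query < +∞
9·60 + 55 - 540 = 55 min
55 = 0·1440 + 55; 55 = 0·60 + 55 → 00:55, same day
→ 2024-09-30 00:55 XPK

2024-09-30 00:55 XPK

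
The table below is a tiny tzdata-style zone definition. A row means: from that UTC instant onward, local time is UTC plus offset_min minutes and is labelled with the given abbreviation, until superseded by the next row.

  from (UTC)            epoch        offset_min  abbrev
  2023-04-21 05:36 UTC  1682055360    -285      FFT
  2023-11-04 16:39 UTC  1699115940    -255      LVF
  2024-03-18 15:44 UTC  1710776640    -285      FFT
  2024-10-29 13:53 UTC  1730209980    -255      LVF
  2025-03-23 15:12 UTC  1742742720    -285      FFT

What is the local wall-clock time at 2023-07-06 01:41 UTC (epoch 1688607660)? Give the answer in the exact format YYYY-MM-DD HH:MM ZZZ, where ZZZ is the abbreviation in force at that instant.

2023-07-05 20:56 FFT

Query: 2023-07-06 01:41 UTC
Rule 1/5 (FFT, -04:45): 2023-04-21 05:36 UTC ≤ query < 2023-11-04 16:39 UTC
1·60 + 41 - 285 = -184 min
-184 = -1·1440 + 1256; 1256 = 20·60 + 56 → 20:56, 2023-07-06 - 1 day = 2023-07-05
→ 2023-07-05 20:56 FFT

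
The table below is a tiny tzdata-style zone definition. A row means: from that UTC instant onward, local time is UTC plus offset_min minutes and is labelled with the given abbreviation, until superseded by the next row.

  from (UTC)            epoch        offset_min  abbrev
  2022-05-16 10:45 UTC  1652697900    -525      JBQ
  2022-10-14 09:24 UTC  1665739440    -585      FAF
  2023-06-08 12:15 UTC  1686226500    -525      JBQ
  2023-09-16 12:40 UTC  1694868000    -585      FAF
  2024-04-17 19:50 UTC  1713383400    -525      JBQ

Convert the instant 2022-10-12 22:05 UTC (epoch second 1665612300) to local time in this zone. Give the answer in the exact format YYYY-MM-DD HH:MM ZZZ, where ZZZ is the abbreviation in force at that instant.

Query: 2022-10-12 22:05 UTC
Rule 1/5 (JBQ, -08:45): 2022-05-16 10:45 UTC ≤ query < 2022-10-14 09:24 UTC
22·60 + 5 - 525 = 800 min
800 = 0·1440 + 800; 800 = 13·60 + 20 → 13:20, same day
→ 2022-10-12 13:20 JBQ

2022-10-12 13:20 JBQ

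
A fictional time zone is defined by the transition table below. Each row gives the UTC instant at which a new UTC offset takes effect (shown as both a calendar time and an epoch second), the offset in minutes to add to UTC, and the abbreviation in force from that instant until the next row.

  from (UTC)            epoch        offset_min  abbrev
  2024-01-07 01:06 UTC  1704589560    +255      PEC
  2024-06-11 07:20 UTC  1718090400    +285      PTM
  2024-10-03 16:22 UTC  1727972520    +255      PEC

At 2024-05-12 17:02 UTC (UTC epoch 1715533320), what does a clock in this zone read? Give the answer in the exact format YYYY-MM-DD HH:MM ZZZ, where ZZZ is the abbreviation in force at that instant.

2024-05-12 21:17 PEC

Query: 2024-05-12 17:02 UTC
Rule 1/3 (PEC, +04:15): 2024-01-07 01:06 UTC ≤ query < 2024-06-11 07:20 UTC
17·60 + 2 + 255 = 1277 min
1277 = 0·1440 + 1277; 1277 = 21·60 + 17 → 21:17, same day
→ 2024-05-12 21:17 PEC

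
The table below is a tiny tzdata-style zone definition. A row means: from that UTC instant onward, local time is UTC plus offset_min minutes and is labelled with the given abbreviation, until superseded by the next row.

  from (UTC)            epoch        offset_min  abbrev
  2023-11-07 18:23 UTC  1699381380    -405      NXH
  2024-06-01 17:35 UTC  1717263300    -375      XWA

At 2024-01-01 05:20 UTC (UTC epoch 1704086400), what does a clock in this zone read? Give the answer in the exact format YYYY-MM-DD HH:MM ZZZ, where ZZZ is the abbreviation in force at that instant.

2023-12-31 22:35 NXH

Query: 2024-01-01 05:20 UTC
Rule 1/2 (NXH, -06:45): 2023-11-07 18:23 UTC ≤ query < 2024-06-01 17:35 UTC
5·60 + 20 - 405 = -85 min
-85 = -1·1440 + 1355; 1355 = 22·60 + 35 → 22:35, 2024-01-01 - 1 day = 2023-12-31
→ 2023-12-31 22:35 NXH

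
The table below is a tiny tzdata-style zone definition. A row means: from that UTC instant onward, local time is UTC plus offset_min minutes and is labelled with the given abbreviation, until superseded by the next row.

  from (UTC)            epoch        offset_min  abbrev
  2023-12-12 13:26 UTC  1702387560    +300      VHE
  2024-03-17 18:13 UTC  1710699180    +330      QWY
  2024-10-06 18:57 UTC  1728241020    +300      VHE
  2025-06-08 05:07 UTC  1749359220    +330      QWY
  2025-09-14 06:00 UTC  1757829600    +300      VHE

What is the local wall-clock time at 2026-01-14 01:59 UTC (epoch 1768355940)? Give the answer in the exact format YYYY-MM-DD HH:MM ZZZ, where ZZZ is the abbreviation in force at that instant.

2026-01-14 06:59 VHE

Query: 2026-01-14 01:59 UTC
Rule 5/5 (VHE, +05:00): 2025-09-14 06:00 UTC ≤ query < +∞
1·60 + 59 + 300 = 419 min
419 = 0·1440 + 419; 419 = 6·60 + 59 → 06:59, same day
→ 2026-01-14 06:59 VHE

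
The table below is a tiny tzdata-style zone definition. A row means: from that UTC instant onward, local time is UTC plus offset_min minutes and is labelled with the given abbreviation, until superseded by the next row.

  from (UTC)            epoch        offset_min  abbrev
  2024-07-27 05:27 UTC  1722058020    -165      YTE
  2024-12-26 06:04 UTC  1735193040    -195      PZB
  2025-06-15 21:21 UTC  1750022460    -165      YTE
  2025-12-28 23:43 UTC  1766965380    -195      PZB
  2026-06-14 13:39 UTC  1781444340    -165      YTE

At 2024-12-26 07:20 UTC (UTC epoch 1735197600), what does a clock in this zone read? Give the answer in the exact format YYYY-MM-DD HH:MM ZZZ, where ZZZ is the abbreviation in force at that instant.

Query: 2024-12-26 07:20 UTC
Rule 2/5 (PZB, -03:15): 2024-12-26 06:04 UTC ≤ query < 2025-06-15 21:21 UTC
7·60 + 20 - 195 = 245 min
245 = 0·1440 + 245; 245 = 4·60 + 5 → 04:05, same day
→ 2024-12-26 04:05 PZB

2024-12-26 04:05 PZB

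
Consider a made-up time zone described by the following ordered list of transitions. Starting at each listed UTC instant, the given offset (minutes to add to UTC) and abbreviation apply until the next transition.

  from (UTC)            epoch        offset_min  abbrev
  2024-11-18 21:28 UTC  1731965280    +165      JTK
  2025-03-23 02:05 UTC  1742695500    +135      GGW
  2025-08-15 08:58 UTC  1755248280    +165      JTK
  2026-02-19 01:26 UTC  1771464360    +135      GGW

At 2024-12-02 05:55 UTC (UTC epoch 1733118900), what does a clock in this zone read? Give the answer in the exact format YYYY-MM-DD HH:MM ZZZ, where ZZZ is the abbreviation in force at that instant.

Query: 2024-12-02 05:55 UTC
Rule 1/4 (JTK, +02:45): 2024-11-18 21:28 UTC ≤ query < 2025-03-23 02:05 UTC
5·60 + 55 + 165 = 520 min
520 = 0·1440 + 520; 520 = 8·60 + 40 → 08:40, same day
→ 2024-12-02 08:40 JTK

2024-12-02 08:40 JTK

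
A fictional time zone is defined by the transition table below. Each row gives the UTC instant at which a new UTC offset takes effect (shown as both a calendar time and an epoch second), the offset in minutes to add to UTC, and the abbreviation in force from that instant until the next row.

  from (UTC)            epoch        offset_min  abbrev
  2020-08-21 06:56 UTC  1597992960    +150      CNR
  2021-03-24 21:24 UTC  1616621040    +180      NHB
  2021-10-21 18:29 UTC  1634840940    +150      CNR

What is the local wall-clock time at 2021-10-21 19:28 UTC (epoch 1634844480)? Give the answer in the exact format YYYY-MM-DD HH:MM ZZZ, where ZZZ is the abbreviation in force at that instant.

Query: 2021-10-21 19:28 UTC
Rule 3/3 (CNR, +02:30): 2021-10-21 18:29 UTC ≤ query < +∞
19·60 + 28 + 150 = 1318 min
1318 = 0·1440 + 1318; 1318 = 21·60 + 58 → 21:58, same day
→ 2021-10-21 21:58 CNR

2021-10-21 21:58 CNR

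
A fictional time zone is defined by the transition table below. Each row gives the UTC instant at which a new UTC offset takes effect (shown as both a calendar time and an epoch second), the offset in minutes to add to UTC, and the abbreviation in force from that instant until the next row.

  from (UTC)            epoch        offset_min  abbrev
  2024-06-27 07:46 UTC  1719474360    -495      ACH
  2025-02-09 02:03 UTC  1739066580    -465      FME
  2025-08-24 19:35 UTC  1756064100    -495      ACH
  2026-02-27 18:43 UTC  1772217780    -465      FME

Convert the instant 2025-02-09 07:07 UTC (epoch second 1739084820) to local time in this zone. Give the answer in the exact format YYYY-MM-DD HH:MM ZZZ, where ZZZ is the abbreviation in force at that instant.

Query: 2025-02-09 07:07 UTC
Rule 2/4 (FME, -07:45): 2025-02-09 02:03 UTC ≤ query < 2025-08-24 19:35 UTC
7·60 + 7 - 465 = -38 min
-38 = -1·1440 + 1402; 1402 = 23·60 + 22 → 23:22, 2025-02-09 - 1 day = 2025-02-08
→ 2025-02-08 23:22 FME

2025-02-08 23:22 FME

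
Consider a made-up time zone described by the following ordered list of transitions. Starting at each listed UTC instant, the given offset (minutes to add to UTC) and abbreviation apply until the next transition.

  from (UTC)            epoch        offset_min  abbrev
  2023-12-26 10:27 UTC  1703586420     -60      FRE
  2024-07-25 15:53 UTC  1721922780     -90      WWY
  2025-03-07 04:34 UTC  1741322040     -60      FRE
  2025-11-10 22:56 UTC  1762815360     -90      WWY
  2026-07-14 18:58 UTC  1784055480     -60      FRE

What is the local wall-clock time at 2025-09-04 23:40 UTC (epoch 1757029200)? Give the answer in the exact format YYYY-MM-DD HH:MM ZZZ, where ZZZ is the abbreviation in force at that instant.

2025-09-04 22:40 FRE

Query: 2025-09-04 23:40 UTC
Rule 3/5 (FRE, -01:00): 2025-03-07 04:34 UTC ≤ query < 2025-11-10 22:56 UTC
23·60 + 40 - 60 = 1360 min
1360 = 0·1440 + 1360; 1360 = 22·60 + 40 → 22:40, same day
→ 2025-09-04 22:40 FRE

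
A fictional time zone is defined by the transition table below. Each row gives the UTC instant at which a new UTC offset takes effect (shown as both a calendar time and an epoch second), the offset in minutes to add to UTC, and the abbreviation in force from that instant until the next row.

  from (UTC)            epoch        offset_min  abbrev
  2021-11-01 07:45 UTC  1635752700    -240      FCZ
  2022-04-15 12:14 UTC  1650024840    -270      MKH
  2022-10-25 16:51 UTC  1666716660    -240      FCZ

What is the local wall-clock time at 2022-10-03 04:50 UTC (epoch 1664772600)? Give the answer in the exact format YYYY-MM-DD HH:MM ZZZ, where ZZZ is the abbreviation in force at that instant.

Query: 2022-10-03 04:50 UTC
Rule 2/3 (MKH, -04:30): 2022-04-15 12:14 UTC ≤ query < 2022-10-25 16:51 UTC
4·60 + 50 - 270 = 20 min
20 = 0·1440 + 20; 20 = 0·60 + 20 → 00:20, same day
→ 2022-10-03 00:20 MKH

2022-10-03 00:20 MKH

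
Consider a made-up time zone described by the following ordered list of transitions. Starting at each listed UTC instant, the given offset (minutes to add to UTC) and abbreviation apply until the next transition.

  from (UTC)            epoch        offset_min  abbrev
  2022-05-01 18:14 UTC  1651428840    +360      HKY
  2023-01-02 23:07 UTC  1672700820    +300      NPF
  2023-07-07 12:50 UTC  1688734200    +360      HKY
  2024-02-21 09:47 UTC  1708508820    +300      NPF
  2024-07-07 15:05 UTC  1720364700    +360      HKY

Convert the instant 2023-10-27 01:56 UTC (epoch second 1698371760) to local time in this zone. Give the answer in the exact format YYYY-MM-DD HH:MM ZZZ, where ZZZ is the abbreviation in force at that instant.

2023-10-27 07:56 HKY

Query: 2023-10-27 01:56 UTC
Rule 3/5 (HKY, +06:00): 2023-07-07 12:50 UTC ≤ query < 2024-02-21 09:47 UTC
1·60 + 56 + 360 = 476 min
476 = 0·1440 + 476; 476 = 7·60 + 56 → 07:56, same day
→ 2023-10-27 07:56 HKY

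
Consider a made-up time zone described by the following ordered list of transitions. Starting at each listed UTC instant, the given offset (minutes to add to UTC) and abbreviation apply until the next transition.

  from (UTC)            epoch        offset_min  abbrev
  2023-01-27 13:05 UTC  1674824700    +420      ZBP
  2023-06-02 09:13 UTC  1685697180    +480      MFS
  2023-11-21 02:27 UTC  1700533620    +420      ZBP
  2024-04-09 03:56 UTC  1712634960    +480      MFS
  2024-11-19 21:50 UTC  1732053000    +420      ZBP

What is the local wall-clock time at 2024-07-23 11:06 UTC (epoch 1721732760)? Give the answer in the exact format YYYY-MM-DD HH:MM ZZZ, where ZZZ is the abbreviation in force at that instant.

2024-07-23 19:06 MFS

Query: 2024-07-23 11:06 UTC
Rule 4/5 (MFS, +08:00): 2024-04-09 03:56 UTC ≤ query < 2024-11-19 21:50 UTC
11·60 + 6 + 480 = 1146 min
1146 = 0·1440 + 1146; 1146 = 19·60 + 6 → 19:06, same day
→ 2024-07-23 19:06 MFS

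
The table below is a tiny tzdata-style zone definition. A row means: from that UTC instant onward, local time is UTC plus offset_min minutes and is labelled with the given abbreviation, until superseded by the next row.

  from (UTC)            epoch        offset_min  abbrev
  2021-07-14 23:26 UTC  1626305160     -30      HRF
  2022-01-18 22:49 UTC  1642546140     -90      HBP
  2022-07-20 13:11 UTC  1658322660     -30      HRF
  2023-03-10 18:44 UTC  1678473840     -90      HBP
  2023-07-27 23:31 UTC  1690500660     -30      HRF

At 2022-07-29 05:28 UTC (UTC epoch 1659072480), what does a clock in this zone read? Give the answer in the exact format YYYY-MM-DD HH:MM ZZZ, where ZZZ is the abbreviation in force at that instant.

Query: 2022-07-29 05:28 UTC
Rule 3/5 (HRF, -00:30): 2022-07-20 13:11 UTC ≤ query < 2023-03-10 18:44 UTC
5·60 + 28 - 30 = 298 min
298 = 0·1440 + 298; 298 = 4·60 + 58 → 04:58, same day
→ 2022-07-29 04:58 HRF

2022-07-29 04:58 HRF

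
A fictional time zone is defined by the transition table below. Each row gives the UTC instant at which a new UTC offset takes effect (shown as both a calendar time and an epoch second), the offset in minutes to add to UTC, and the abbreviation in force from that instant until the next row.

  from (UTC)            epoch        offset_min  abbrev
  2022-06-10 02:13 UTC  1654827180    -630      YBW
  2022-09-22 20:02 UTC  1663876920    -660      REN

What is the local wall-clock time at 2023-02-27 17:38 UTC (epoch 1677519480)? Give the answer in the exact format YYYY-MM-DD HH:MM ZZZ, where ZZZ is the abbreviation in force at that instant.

2023-02-27 06:38 REN

Query: 2023-02-27 17:38 UTC
Rule 2/2 (REN, -11:00): 2022-09-22 20:02 UTC ≤ query < +∞
17·60 + 38 - 660 = 398 min
398 = 0·1440 + 398; 398 = 6·60 + 38 → 06:38, same day
→ 2023-02-27 06:38 REN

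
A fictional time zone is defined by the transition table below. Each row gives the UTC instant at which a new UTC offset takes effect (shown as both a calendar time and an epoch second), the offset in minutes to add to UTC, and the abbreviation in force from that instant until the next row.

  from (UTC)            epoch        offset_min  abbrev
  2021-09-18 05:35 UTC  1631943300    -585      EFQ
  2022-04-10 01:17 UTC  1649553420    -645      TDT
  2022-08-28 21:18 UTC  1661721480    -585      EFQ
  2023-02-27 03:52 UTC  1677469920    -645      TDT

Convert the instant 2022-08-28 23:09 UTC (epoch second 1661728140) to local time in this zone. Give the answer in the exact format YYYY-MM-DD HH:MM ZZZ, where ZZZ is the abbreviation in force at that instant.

Query: 2022-08-28 23:09 UTC
Rule 3/4 (EFQ, -09:45): 2022-08-28 21:18 UTC ≤ query < 2023-02-27 03:52 UTC
23·60 + 9 - 585 = 804 min
804 = 0·1440 + 804; 804 = 13·60 + 24 → 13:24, same day
→ 2022-08-28 13:24 EFQ

2022-08-28 13:24 EFQ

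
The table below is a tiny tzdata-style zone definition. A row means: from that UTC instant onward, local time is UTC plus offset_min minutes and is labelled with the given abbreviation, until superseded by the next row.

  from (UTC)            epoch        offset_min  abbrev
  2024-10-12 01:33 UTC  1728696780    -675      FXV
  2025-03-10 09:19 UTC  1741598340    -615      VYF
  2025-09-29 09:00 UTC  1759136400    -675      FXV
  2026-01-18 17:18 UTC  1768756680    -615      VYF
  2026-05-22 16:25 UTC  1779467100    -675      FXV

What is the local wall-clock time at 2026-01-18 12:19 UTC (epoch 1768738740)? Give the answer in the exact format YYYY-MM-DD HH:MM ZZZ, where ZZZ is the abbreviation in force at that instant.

2026-01-18 01:04 FXV

Query: 2026-01-18 12:19 UTC
Rule 3/5 (FXV, -11:15): 2025-09-29 09:00 UTC ≤ query < 2026-01-18 17:18 UTC
12·60 + 19 - 675 = 64 min
64 = 0·1440 + 64; 64 = 1·60 + 4 → 01:04, same day
→ 2026-01-18 01:04 FXV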